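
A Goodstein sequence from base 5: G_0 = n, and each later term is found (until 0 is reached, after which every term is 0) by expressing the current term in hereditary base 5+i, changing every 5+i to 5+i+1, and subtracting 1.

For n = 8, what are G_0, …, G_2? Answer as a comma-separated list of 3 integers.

8, 8, 8

step 0: 8 = 5 + 3; sub 6 for 5: 6 + 3; = 9; G_1 = 9−1 = 8
step 1: 8 = 6 + 2; sub 7 for 6: 7 + 2; = 9; G_2 = 9−1 = 8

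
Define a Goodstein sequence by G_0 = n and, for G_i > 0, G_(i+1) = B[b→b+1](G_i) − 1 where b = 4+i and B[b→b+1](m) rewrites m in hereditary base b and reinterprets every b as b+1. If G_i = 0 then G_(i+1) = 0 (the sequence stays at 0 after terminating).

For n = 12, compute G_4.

17

[0] 12 ≡ 3·4 (base 4). Lift 5: 15. −1: 14.
[1] 14 ≡ 2·5 + 4 (base 5). Lift 6: 16. −1: 15.
[2] 15 ≡ 2·6 + 3 (base 6). Lift 7: 17. −1: 16.
[3] 16 ≡ 2·7 + 2 (base 7). Lift 8: 18. −1: 17.
[4] 17 ≡ 2·8 + 1 (base 8). Lift 9: 19. −1: 18.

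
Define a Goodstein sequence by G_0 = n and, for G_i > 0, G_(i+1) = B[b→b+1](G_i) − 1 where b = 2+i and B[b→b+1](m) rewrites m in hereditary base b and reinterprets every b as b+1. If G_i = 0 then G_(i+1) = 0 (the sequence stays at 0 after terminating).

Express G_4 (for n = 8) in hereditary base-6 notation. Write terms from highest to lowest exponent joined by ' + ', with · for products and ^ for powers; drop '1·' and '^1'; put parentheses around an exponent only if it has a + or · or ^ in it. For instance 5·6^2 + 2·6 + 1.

2·6^6 + 2·6^2 + 6 + 5

base 2: 8 = 2^(2 + 1); at 3: 3^(3 + 1) = 81; next = 80
base 3: 80 = 2·3^3 + 2·3^2 + 2·3 + 2; at 4: 2·4^4 + 2·4^2 + 2·4 + 2 = 554; next = 553
base 4: 553 = 2·4^4 + 2·4^2 + 2·4 + 1; at 5: 2·5^5 + 2·5^2 + 2·5 + 1 = 6311; next = 6310
base 5: 6310 = 2·5^5 + 2·5^2 + 2·5; at 6: 2·6^6 + 2·6^2 + 2·6 = 93396; next = 93395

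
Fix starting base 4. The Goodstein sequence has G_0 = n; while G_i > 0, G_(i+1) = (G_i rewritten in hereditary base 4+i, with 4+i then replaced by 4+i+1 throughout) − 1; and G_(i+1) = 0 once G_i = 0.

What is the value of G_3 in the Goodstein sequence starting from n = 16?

step 0: 16 = 4^2; sub 5 for 4: 5^2; = 25; G_1 = 25−1 = 24
step 1: 24 = 4·5 + 4; sub 6 for 5: 4·6 + 4; = 28; G_2 = 28−1 = 27
step 2: 27 = 4·6 + 3; sub 7 for 6: 4·7 + 3; = 31; G_3 = 31−1 = 30

30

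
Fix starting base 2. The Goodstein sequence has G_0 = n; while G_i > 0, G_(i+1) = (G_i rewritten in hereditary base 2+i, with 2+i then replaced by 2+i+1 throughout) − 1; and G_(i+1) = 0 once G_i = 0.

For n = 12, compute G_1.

[0] 12 ≡ 2^(2 + 1) + 2^2 (base 2). Lift 3: 108. −1: 107.
[1] 107 ≡ 3^(3 + 1) + 2·3^2 + 2·3 + 2 (base 3). Lift 4: 1066. −1: 1065.

107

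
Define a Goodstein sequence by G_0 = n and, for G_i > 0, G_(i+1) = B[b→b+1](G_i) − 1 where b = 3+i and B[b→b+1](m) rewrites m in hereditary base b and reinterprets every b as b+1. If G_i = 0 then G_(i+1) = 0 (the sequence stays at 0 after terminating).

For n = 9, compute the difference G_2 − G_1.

2

(0) 9|_3 = 3^2 ↦ 4^2|_4 = 16 ⇒ 15
(1) 15|_4 = 3·4 + 3 ↦ 3·5 + 3|_5 = 18 ⇒ 17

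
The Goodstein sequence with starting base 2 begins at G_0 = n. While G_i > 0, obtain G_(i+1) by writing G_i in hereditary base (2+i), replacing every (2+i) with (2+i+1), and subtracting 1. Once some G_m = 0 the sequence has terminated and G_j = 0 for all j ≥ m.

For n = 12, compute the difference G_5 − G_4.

5484891

[0] 12 ≡ 2^(2 + 1) + 2^2 (base 2). Lift 3: 108. −1: 107.
[1] 107 ≡ 3^(3 + 1) + 2·3^2 + 2·3 + 2 (base 3). Lift 4: 1066. −1: 1065.
[2] 1065 ≡ 4^(4 + 1) + 2·4^2 + 2·4 + 1 (base 4). Lift 5: 15686. −1: 15685.
[3] 15685 ≡ 5^(5 + 1) + 2·5^2 + 2·5 (base 5). Lift 6: 280020. −1: 280019.
[4] 280019 ≡ 6^(6 + 1) + 2·6^2 + 6 + 5 (base 6). Lift 7: 5764911. −1: 5764910.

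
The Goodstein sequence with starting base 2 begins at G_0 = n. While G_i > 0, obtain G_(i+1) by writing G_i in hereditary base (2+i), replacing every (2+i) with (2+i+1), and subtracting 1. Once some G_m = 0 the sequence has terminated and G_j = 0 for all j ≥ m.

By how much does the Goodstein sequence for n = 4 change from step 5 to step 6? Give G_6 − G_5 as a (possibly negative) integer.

G_0 = 4. HB_2(4) = 2^2. Bump = 27. G_1 = 26.
G_1 = 26. HB_3(26) = 2·3^2 + 2·3 + 2. Bump = 42. G_2 = 41.
G_2 = 41. HB_4(41) = 2·4^2 + 2·4 + 1. Bump = 61. G_3 = 60.
G_3 = 60. HB_5(60) = 2·5^2 + 2·5. Bump = 84. G_4 = 83.
G_4 = 83. HB_6(83) = 2·6^2 + 6 + 5. Bump = 110. G_5 = 109.
G_5 = 109. HB_7(109) = 2·7^2 + 7 + 4. Bump = 140. G_6 = 139.

30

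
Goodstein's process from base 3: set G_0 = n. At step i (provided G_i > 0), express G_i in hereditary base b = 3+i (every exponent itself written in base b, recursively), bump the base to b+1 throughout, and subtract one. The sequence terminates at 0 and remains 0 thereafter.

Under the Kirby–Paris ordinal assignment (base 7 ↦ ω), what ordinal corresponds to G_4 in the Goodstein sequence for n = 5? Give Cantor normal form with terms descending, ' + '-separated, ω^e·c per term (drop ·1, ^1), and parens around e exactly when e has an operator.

4

i=0: 5 = 3 + 2 (b=3); 3→4: 4 + 2 = 6; 6−1 = 5
i=1: 5 = 4 + 1 (b=4); 4→5: 5 + 1 = 6; 6−1 = 5
i=2: 5 = 5 (b=5); 5→6: 6 = 6; 6−1 = 5
i=3: 5 = 5 (b=6); 6→7: 5 = 5; 5−1 = 4
i=4: 4 = 4 (b=7); 7→8: 4 = 4; 4−1 = 3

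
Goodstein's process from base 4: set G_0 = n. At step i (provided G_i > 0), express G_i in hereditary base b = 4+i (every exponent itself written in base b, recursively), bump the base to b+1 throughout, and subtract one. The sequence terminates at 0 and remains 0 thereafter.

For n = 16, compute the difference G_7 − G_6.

2

G_0 = 16. HB_4(16) = 4^2. Bump = 25. G_1 = 24.
G_1 = 24. HB_5(24) = 4·5 + 4. Bump = 28. G_2 = 27.
G_2 = 27. HB_6(27) = 4·6 + 3. Bump = 31. G_3 = 30.
G_3 = 30. HB_7(30) = 4·7 + 2. Bump = 34. G_4 = 33.
G_4 = 33. HB_8(33) = 4·8 + 1. Bump = 37. G_5 = 36.
G_5 = 36. HB_9(36) = 4·9. Bump = 40. G_6 = 39.
G_6 = 39. HB_10(39) = 3·10 + 9. Bump = 42. G_7 = 41.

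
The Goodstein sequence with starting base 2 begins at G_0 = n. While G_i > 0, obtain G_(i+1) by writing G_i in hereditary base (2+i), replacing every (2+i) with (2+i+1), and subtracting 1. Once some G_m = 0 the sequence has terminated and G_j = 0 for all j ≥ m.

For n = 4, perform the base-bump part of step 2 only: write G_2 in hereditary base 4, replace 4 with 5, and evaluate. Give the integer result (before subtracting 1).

G_0 = 4. HB_2(4) = 2^2. Bump = 27. G_1 = 26.
G_1 = 26. HB_3(26) = 2·3^2 + 2·3 + 2. Bump = 42. G_2 = 41.
G_2 = 41. HB_4(41) = 2·4^2 + 2·4 + 1. Bump = 61. G_3 = 60.

61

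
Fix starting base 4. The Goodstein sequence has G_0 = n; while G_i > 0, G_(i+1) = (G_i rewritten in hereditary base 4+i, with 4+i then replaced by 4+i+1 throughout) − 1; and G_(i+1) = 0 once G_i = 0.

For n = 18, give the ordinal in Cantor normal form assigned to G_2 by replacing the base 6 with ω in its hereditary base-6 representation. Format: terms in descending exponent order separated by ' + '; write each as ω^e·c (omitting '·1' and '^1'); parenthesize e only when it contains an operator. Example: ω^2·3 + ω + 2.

ω^2

(0) 18|_4 = 4^2 + 2 ↦ 5^2 + 2|_5 = 27 ⇒ 26
(1) 26|_5 = 5^2 + 1 ↦ 6^2 + 1|_6 = 37 ⇒ 36
(2) 36|_6 = 6^2 ↦ 7^2|_7 = 49 ⇒ 48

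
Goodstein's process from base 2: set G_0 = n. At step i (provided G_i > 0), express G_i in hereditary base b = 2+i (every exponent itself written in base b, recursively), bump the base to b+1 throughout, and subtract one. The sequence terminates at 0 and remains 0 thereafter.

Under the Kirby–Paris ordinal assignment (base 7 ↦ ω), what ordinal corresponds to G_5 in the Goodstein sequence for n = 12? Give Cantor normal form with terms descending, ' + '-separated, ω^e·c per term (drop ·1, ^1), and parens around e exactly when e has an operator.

[0] 12 ≡ 2^(2 + 1) + 2^2 (base 2). Lift 3: 108. −1: 107.
[1] 107 ≡ 3^(3 + 1) + 2·3^2 + 2·3 + 2 (base 3). Lift 4: 1066. −1: 1065.
[2] 1065 ≡ 4^(4 + 1) + 2·4^2 + 2·4 + 1 (base 4). Lift 5: 15686. −1: 15685.
[3] 15685 ≡ 5^(5 + 1) + 2·5^2 + 2·5 (base 5). Lift 6: 280020. −1: 280019.
[4] 280019 ≡ 6^(6 + 1) + 2·6^2 + 6 + 5 (base 6). Lift 7: 5764911. −1: 5764910.
[5] 5764910 ≡ 7^(7 + 1) + 2·7^2 + 7 + 4 (base 7). Lift 8: 134217868. −1: 134217867.

ω^(ω + 1) + ω^2·2 + ω + 4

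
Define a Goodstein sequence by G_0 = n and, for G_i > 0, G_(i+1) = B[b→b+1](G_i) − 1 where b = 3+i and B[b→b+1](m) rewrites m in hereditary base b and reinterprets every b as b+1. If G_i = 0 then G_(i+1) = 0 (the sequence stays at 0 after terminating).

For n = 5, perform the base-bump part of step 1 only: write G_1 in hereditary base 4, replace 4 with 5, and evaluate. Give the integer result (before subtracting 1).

G_0=5  [base 3] 3 + 2  →[3↦4]→  4 + 2 = 6  −1 ⇒ G_1=5
G_1=5  [base 4] 4 + 1  →[4↦5]→  5 + 1 = 6  −1 ⇒ G_2=5

6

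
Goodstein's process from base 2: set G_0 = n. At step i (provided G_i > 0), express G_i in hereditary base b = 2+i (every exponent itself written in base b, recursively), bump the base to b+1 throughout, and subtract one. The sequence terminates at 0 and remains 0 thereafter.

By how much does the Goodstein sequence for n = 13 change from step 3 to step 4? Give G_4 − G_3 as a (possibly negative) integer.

step 0: 13 = 2^(2 + 1) + 2^2 + 1; sub 3 for 2: 3^(3 + 1) + 3^3 + 1; = 109; G_1 = 109−1 = 108
step 1: 108 = 3^(3 + 1) + 3^3; sub 4 for 3: 4^(4 + 1) + 4^4; = 1280; G_2 = 1280−1 = 1279
step 2: 1279 = 4^(4 + 1) + 3·4^3 + 3·4^2 + 3·4 + 3; sub 5 for 4: 5^(5 + 1) + 3·5^3 + 3·5^2 + 3·5 + 3; = 16093; G_3 = 16093−1 = 16092
step 3: 16092 = 5^(5 + 1) + 3·5^3 + 3·5^2 + 3·5 + 2; sub 6 for 5: 6^(6 + 1) + 3·6^3 + 3·6^2 + 3·6 + 2; = 280712; G_4 = 280712−1 = 280711

264619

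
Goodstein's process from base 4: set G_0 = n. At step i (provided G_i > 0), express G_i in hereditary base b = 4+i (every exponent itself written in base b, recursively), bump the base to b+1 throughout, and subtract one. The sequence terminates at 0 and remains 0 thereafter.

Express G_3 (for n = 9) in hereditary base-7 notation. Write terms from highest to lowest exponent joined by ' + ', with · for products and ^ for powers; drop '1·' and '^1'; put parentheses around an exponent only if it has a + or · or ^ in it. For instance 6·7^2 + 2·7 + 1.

7 + 4

G_0=9  [base 4] 2·4 + 1  →[4↦5]→  2·5 + 1 = 11  −1 ⇒ G_1=10
G_1=10  [base 5] 2·5  →[5↦6]→  2·6 = 12  −1 ⇒ G_2=11
G_2=11  [base 6] 6 + 5  →[6↦7]→  7 + 5 = 12  −1 ⇒ G_3=11
G_3=11  [base 7] 7 + 4  →[7↦8]→  8 + 4 = 12  −1 ⇒ G_4=11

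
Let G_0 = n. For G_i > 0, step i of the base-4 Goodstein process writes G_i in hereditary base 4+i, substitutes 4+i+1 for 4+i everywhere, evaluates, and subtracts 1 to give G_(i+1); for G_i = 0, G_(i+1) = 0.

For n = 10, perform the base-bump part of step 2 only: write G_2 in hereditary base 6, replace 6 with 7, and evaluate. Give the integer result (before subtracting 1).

step 0: 10 = 2·4 + 2; sub 5 for 4: 2·5 + 2; = 12; G_1 = 12−1 = 11
step 1: 11 = 2·5 + 1; sub 6 for 5: 2·6 + 1; = 13; G_2 = 13−1 = 12

14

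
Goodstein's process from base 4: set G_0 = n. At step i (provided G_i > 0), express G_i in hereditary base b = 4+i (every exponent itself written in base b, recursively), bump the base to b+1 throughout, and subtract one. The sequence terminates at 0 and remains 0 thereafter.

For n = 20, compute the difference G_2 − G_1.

10

i=0: 20 = 4^2 + 4 (b=4); 4→5: 5^2 + 5 = 30; 30−1 = 29
i=1: 29 = 5^2 + 4 (b=5); 5→6: 6^2 + 4 = 40; 40−1 = 39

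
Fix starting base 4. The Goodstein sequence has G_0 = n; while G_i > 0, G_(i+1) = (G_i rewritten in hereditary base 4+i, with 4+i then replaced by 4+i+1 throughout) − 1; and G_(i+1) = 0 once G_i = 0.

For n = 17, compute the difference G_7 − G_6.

(0) 17|_4 = 4^2 + 1 ↦ 5^2 + 1|_5 = 26 ⇒ 25
(1) 25|_5 = 5^2 ↦ 6^2|_6 = 36 ⇒ 35
(2) 35|_6 = 5·6 + 5 ↦ 5·7 + 5|_7 = 40 ⇒ 39
(3) 39|_7 = 5·7 + 4 ↦ 5·8 + 4|_8 = 44 ⇒ 43
(4) 43|_8 = 5·8 + 3 ↦ 5·9 + 3|_9 = 48 ⇒ 47
(5) 47|_9 = 5·9 + 2 ↦ 5·10 + 2|_10 = 52 ⇒ 51
(6) 51|_10 = 5·10 + 1 ↦ 5·11 + 1|_11 = 56 ⇒ 55

4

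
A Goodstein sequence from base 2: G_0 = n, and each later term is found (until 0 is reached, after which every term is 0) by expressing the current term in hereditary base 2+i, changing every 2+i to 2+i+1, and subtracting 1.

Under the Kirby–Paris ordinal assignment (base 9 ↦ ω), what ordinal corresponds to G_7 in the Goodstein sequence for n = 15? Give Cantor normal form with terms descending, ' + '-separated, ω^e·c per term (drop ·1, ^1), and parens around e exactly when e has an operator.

(0) 15|_2 = 2^(2 + 1) + 2^2 + 2 + 1 ↦ 3^(3 + 1) + 3^3 + 3 + 1|_3 = 112 ⇒ 111
(1) 111|_3 = 3^(3 + 1) + 3^3 + 3 ↦ 4^(4 + 1) + 4^4 + 4|_4 = 1284 ⇒ 1283
(2) 1283|_4 = 4^(4 + 1) + 4^4 + 3 ↦ 5^(5 + 1) + 5^5 + 3|_5 = 18753 ⇒ 18752
(3) 18752|_5 = 5^(5 + 1) + 5^5 + 2 ↦ 6^(6 + 1) + 6^6 + 2|_6 = 326594 ⇒ 326593
(4) 326593|_6 = 6^(6 + 1) + 6^6 + 1 ↦ 7^(7 + 1) + 7^7 + 1|_7 = 6588345 ⇒ 6588344
(5) 6588344|_7 = 7^(7 + 1) + 7^7 ↦ 8^(8 + 1) + 8^8|_8 = 150994944 ⇒ 150994943
(6) 150994943|_8 = 8^(8 + 1) + 7·8^7 + 7·8^6 + 7·8^5 + 7·8^4 + 7·8^3 + 7·8^2 + 7·8 + 7 ↦ 9^(9 + 1) + 7·9^7 + 7·9^6 + 7·9^5 + 7·9^4 + 7·9^3 + 7·9^2 + 7·9 + 7|_9 = 3524450281 ⇒ 3524450280

ω^(ω + 1) + ω^7·7 + ω^6·7 + ω^5·7 + ω^4·7 + ω^3·7 + ω^2·7 + ω·7 + 6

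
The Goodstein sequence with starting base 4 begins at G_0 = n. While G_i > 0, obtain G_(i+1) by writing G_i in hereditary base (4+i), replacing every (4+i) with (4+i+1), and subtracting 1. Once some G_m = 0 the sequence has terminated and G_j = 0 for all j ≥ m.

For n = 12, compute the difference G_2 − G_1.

1

G_0 = 12. HB_4(12) = 3·4. Bump = 15. G_1 = 14.
G_1 = 14. HB_5(14) = 2·5 + 4. Bump = 16. G_2 = 15.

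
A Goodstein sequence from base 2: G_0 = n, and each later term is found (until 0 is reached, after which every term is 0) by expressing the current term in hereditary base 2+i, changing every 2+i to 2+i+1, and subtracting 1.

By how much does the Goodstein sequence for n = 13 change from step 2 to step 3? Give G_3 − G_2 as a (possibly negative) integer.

14813

G_0=13  [base 2] 2^(2 + 1) + 2^2 + 1  →[2↦3]→  3^(3 + 1) + 3^3 + 1 = 109  −1 ⇒ G_1=108
G_1=108  [base 3] 3^(3 + 1) + 3^3  →[3↦4]→  4^(4 + 1) + 4^4 = 1280  −1 ⇒ G_2=1279
G_2=1279  [base 4] 4^(4 + 1) + 3·4^3 + 3·4^2 + 3·4 + 3  →[4↦5]→  5^(5 + 1) + 3·5^3 + 3·5^2 + 3·5 + 3 = 16093  −1 ⇒ G_3=16092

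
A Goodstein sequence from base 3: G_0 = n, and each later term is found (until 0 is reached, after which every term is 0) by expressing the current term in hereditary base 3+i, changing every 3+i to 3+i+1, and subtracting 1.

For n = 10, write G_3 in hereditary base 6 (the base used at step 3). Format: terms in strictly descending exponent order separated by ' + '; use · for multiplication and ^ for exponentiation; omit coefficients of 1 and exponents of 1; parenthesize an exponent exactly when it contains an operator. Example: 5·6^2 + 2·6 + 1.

(0) 10|_3 = 3^2 + 1 ↦ 4^2 + 1|_4 = 17 ⇒ 16
(1) 16|_4 = 4^2 ↦ 5^2|_5 = 25 ⇒ 24
(2) 24|_5 = 4·5 + 4 ↦ 4·6 + 4|_6 = 28 ⇒ 27
(3) 27|_6 = 4·6 + 3 ↦ 4·7 + 3|_7 = 31 ⇒ 30

4·6 + 3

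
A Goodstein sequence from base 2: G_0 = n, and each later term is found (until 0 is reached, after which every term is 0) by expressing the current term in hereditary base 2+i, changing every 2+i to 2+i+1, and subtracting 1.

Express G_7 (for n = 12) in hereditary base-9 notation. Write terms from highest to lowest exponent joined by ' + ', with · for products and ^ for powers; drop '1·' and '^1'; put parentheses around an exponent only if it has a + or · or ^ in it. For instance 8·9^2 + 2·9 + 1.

[0] 12 ≡ 2^(2 + 1) + 2^2 (base 2). Lift 3: 108. −1: 107.
[1] 107 ≡ 3^(3 + 1) + 2·3^2 + 2·3 + 2 (base 3). Lift 4: 1066. −1: 1065.
[2] 1065 ≡ 4^(4 + 1) + 2·4^2 + 2·4 + 1 (base 4). Lift 5: 15686. −1: 15685.
[3] 15685 ≡ 5^(5 + 1) + 2·5^2 + 2·5 (base 5). Lift 6: 280020. −1: 280019.
[4] 280019 ≡ 6^(6 + 1) + 2·6^2 + 6 + 5 (base 6). Lift 7: 5764911. −1: 5764910.
[5] 5764910 ≡ 7^(7 + 1) + 2·7^2 + 7 + 4 (base 7). Lift 8: 134217868. −1: 134217867.
[6] 134217867 ≡ 8^(8 + 1) + 2·8^2 + 8 + 3 (base 8). Lift 9: 3486784575. −1: 3486784574.
[7] 3486784574 ≡ 9^(9 + 1) + 2·9^2 + 9 + 2 (base 9). Lift 10: 100000000212. −1: 100000000211.

9^(9 + 1) + 2·9^2 + 9 + 2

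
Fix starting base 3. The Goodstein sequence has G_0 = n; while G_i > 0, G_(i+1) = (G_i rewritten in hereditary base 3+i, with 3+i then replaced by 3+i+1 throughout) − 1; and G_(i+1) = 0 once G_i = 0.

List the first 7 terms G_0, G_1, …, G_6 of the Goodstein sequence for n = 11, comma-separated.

11, 17, 25, 35, 39, 43, 47

11 —HB3→ 3^2 + 2 —bump→ 4^2 + 2 = 18 —(−1)→ 17
17 —HB4→ 4^2 + 1 —bump→ 5^2 + 1 = 26 —(−1)→ 25
25 —HB5→ 5^2 —bump→ 6^2 = 36 —(−1)→ 35
35 —HB6→ 5·6 + 5 —bump→ 5·7 + 5 = 40 —(−1)→ 39
39 —HB7→ 5·7 + 4 —bump→ 5·8 + 4 = 44 —(−1)→ 43
43 —HB8→ 5·8 + 3 —bump→ 5·9 + 3 = 48 —(−1)→ 47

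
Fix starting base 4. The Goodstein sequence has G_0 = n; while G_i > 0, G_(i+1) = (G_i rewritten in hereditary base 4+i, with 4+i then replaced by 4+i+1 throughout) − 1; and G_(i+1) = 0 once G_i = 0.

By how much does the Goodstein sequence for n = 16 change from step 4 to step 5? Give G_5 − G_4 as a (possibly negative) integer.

3

i=0: 16 = 4^2 (b=4); 4→5: 5^2 = 25; 25−1 = 24
i=1: 24 = 4·5 + 4 (b=5); 5→6: 4·6 + 4 = 28; 28−1 = 27
i=2: 27 = 4·6 + 3 (b=6); 6→7: 4·7 + 3 = 31; 31−1 = 30
i=3: 30 = 4·7 + 2 (b=7); 7→8: 4·8 + 2 = 34; 34−1 = 33
i=4: 33 = 4·8 + 1 (b=8); 8→9: 4·9 + 1 = 37; 37−1 = 36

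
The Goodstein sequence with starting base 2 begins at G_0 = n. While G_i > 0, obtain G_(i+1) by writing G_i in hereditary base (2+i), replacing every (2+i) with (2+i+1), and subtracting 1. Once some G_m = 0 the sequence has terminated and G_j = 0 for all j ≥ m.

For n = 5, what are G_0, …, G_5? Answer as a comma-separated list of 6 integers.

[0] 5 ≡ 2^2 + 1 (base 2). Lift 3: 28. −1: 27.
[1] 27 ≡ 3^3 (base 3). Lift 4: 256. −1: 255.
[2] 255 ≡ 3·4^3 + 3·4^2 + 3·4 + 3 (base 4). Lift 5: 468. −1: 467.
[3] 467 ≡ 3·5^3 + 3·5^2 + 3·5 + 2 (base 5). Lift 6: 776. −1: 775.
[4] 775 ≡ 3·6^3 + 3·6^2 + 3·6 + 1 (base 6). Lift 7: 1198. −1: 1197.

5, 27, 255, 467, 775, 1197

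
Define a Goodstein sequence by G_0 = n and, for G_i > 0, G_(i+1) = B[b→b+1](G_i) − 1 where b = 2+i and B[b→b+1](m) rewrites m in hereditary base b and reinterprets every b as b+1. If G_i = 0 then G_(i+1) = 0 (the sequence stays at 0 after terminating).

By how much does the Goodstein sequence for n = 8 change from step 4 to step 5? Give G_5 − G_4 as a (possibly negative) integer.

1553800

(0) 8|_2 = 2^(2 + 1) ↦ 3^(3 + 1)|_3 = 81 ⇒ 80
(1) 80|_3 = 2·3^3 + 2·3^2 + 2·3 + 2 ↦ 2·4^4 + 2·4^2 + 2·4 + 2|_4 = 554 ⇒ 553
(2) 553|_4 = 2·4^4 + 2·4^2 + 2·4 + 1 ↦ 2·5^5 + 2·5^2 + 2·5 + 1|_5 = 6311 ⇒ 6310
(3) 6310|_5 = 2·5^5 + 2·5^2 + 2·5 ↦ 2·6^6 + 2·6^2 + 2·6|_6 = 93396 ⇒ 93395
(4) 93395|_6 = 2·6^6 + 2·6^2 + 6 + 5 ↦ 2·7^7 + 2·7^2 + 7 + 5|_7 = 1647196 ⇒ 1647195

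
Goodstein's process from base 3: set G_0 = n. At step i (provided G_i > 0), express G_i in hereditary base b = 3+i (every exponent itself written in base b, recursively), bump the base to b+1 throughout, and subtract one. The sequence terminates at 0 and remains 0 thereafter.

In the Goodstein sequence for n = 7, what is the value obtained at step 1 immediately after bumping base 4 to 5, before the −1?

10

base 3: 7 = 2·3 + 1; at 4: 2·4 + 1 = 9; next = 8
base 4: 8 = 2·4; at 5: 2·5 = 10; next = 9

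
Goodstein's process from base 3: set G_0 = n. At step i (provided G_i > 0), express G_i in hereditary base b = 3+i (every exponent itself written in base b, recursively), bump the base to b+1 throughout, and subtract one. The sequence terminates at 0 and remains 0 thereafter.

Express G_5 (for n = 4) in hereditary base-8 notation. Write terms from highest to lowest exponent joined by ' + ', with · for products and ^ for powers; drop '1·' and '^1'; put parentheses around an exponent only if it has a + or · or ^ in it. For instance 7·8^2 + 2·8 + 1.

step 0: 4 = 3 + 1; sub 4 for 3: 4 + 1; = 5; G_1 = 5−1 = 4
step 1: 4 = 4; sub 5 for 4: 5; = 5; G_2 = 5−1 = 4
step 2: 4 = 4; sub 6 for 5: 4; = 4; G_3 = 4−1 = 3
step 3: 3 = 3; sub 7 for 6: 3; = 3; G_4 = 3−1 = 2
step 4: 2 = 2; sub 8 for 7: 2; = 2; G_5 = 2−1 = 1
step 5: 1 = 1; sub 9 for 8: 1; = 1; G_6 = 1−1 = 0

1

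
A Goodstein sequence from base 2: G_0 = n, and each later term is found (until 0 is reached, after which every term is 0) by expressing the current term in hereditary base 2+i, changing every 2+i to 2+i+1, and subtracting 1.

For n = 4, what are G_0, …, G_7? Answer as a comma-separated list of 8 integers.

4, 26, 41, 60, 83, 109, 139, 173

G_0=4  [base 2] 2^2  →[2↦3]→  3^3 = 27  −1 ⇒ G_1=26
G_1=26  [base 3] 2·3^2 + 2·3 + 2  →[3↦4]→  2·4^2 + 2·4 + 2 = 42  −1 ⇒ G_2=41
G_2=41  [base 4] 2·4^2 + 2·4 + 1  →[4↦5]→  2·5^2 + 2·5 + 1 = 61  −1 ⇒ G_3=60
G_3=60  [base 5] 2·5^2 + 2·5  →[5↦6]→  2·6^2 + 2·6 = 84  −1 ⇒ G_4=83
G_4=83  [base 6] 2·6^2 + 6 + 5  →[6↦7]→  2·7^2 + 7 + 5 = 110  −1 ⇒ G_5=109
G_5=109  [base 7] 2·7^2 + 7 + 4  →[7↦8]→  2·8^2 + 8 + 4 = 140  −1 ⇒ G_6=139
G_6=139  [base 8] 2·8^2 + 8 + 3  →[8↦9]→  2·9^2 + 9 + 3 = 174  −1 ⇒ G_7=173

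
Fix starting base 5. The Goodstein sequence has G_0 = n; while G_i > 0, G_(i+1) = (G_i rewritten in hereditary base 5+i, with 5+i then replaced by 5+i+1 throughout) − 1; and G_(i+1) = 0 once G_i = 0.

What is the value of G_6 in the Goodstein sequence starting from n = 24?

step 0: 24 = 4·5 + 4; sub 6 for 5: 4·6 + 4; = 28; G_1 = 28−1 = 27
step 1: 27 = 4·6 + 3; sub 7 for 6: 4·7 + 3; = 31; G_2 = 31−1 = 30
step 2: 30 = 4·7 + 2; sub 8 for 7: 4·8 + 2; = 34; G_3 = 34−1 = 33
step 3: 33 = 4·8 + 1; sub 9 for 8: 4·9 + 1; = 37; G_4 = 37−1 = 36
step 4: 36 = 4·9; sub 10 for 9: 4·10; = 40; G_5 = 40−1 = 39
step 5: 39 = 3·10 + 9; sub 11 for 10: 3·11 + 9; = 42; G_6 = 42−1 = 41

41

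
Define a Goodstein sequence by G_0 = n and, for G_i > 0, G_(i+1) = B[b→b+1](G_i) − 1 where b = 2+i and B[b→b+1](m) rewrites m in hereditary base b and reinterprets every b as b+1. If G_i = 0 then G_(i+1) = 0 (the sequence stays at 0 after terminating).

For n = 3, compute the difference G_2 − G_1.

base 2: 3 = 2 + 1; at 3: 3 + 1 = 4; next = 3
base 3: 3 = 3; at 4: 4 = 4; next = 3

0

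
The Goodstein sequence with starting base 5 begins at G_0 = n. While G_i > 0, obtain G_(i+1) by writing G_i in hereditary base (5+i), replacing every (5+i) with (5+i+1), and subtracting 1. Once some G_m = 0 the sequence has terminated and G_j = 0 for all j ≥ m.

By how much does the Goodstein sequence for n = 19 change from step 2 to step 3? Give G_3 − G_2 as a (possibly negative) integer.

2

(0) 19|_5 = 3·5 + 4 ↦ 3·6 + 4|_6 = 22 ⇒ 21
(1) 21|_6 = 3·6 + 3 ↦ 3·7 + 3|_7 = 24 ⇒ 23
(2) 23|_7 = 3·7 + 2 ↦ 3·8 + 2|_8 = 26 ⇒ 25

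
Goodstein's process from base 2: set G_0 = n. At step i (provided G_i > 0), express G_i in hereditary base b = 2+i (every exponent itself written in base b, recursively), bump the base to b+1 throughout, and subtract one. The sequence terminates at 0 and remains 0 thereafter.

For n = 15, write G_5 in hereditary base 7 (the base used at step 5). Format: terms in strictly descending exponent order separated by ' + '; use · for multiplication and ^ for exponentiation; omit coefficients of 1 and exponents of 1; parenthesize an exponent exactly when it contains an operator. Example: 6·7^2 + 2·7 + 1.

7^(7 + 1) + 7^7

(0) 15|_2 = 2^(2 + 1) + 2^2 + 2 + 1 ↦ 3^(3 + 1) + 3^3 + 3 + 1|_3 = 112 ⇒ 111
(1) 111|_3 = 3^(3 + 1) + 3^3 + 3 ↦ 4^(4 + 1) + 4^4 + 4|_4 = 1284 ⇒ 1283
(2) 1283|_4 = 4^(4 + 1) + 4^4 + 3 ↦ 5^(5 + 1) + 5^5 + 3|_5 = 18753 ⇒ 18752
(3) 18752|_5 = 5^(5 + 1) + 5^5 + 2 ↦ 6^(6 + 1) + 6^6 + 2|_6 = 326594 ⇒ 326593
(4) 326593|_6 = 6^(6 + 1) + 6^6 + 1 ↦ 7^(7 + 1) + 7^7 + 1|_7 = 6588345 ⇒ 6588344
(5) 6588344|_7 = 7^(7 + 1) + 7^7 ↦ 8^(8 + 1) + 8^8|_8 = 150994944 ⇒ 150994943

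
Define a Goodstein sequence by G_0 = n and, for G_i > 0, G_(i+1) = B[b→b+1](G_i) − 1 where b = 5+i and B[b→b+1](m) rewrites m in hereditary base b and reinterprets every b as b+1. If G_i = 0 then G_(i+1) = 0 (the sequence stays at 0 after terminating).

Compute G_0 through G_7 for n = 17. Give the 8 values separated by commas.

17, 19, 21, 23, 24, 25, 26, 27

G_0=17  [base 5] 3·5 + 2  →[5↦6]→  3·6 + 2 = 20  −1 ⇒ G_1=19
G_1=19  [base 6] 3·6 + 1  →[6↦7]→  3·7 + 1 = 22  −1 ⇒ G_2=21
G_2=21  [base 7] 3·7  →[7↦8]→  3·8 = 24  −1 ⇒ G_3=23
G_3=23  [base 8] 2·8 + 7  →[8↦9]→  2·9 + 7 = 25  −1 ⇒ G_4=24
G_4=24  [base 9] 2·9 + 6  →[9↦10]→  2·10 + 6 = 26  −1 ⇒ G_5=25
G_5=25  [base 10] 2·10 + 5  →[10↦11]→  2·11 + 5 = 27  −1 ⇒ G_6=26
G_6=26  [base 11] 2·11 + 4  →[11↦12]→  2·12 + 4 = 28  −1 ⇒ G_7=27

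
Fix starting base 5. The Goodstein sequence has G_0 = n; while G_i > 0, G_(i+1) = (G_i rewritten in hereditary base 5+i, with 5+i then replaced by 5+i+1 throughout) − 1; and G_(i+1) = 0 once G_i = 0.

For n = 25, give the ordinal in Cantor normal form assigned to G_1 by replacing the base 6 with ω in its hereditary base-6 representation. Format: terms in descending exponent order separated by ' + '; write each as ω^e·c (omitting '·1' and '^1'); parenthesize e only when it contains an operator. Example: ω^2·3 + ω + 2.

ω·5 + 5

(0) 25|_5 = 5^2 ↦ 6^2|_6 = 36 ⇒ 35
(1) 35|_6 = 5·6 + 5 ↦ 5·7 + 5|_7 = 40 ⇒ 39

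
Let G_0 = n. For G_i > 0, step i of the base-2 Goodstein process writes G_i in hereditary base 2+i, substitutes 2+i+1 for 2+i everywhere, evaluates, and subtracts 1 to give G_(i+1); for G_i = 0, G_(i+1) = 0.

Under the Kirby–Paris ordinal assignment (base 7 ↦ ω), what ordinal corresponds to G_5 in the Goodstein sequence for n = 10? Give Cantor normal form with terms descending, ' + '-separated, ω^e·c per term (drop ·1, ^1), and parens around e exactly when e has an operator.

[0] 10 ≡ 2^(2 + 1) + 2 (base 2). Lift 3: 84. −1: 83.
[1] 83 ≡ 3^(3 + 1) + 2 (base 3). Lift 4: 1026. −1: 1025.
[2] 1025 ≡ 4^(4 + 1) + 1 (base 4). Lift 5: 15626. −1: 15625.
[3] 15625 ≡ 5^(5 + 1) (base 5). Lift 6: 279936. −1: 279935.
[4] 279935 ≡ 5·6^6 + 5·6^5 + 5·6^4 + 5·6^3 + 5·6^2 + 5·6 + 5 (base 6). Lift 7: 4215755. −1: 4215754.
[5] 4215754 ≡ 5·7^7 + 5·7^5 + 5·7^4 + 5·7^3 + 5·7^2 + 5·7 + 4 (base 7). Lift 8: 84073324. −1: 84073323.

ω^ω·5 + ω^5·5 + ω^4·5 + ω^3·5 + ω^2·5 + ω·5 + 4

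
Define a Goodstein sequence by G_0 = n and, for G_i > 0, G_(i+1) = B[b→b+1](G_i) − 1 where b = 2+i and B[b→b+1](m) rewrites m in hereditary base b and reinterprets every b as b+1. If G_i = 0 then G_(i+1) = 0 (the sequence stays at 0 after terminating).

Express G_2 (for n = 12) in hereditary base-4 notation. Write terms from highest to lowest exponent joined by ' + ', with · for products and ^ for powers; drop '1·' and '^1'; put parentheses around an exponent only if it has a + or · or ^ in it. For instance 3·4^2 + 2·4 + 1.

4^(4 + 1) + 2·4^2 + 2·4 + 1

base 2: 12 = 2^(2 + 1) + 2^2; at 3: 3^(3 + 1) + 3^3 = 108; next = 107
base 3: 107 = 3^(3 + 1) + 2·3^2 + 2·3 + 2; at 4: 4^(4 + 1) + 2·4^2 + 2·4 + 2 = 1066; next = 1065
base 4: 1065 = 4^(4 + 1) + 2·4^2 + 2·4 + 1; at 5: 5^(5 + 1) + 2·5^2 + 2·5 + 1 = 15686; next = 15685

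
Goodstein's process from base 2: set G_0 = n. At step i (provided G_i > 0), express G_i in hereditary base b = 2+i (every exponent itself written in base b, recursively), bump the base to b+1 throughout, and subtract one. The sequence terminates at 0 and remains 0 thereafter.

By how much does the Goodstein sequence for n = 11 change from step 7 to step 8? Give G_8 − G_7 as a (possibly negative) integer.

67328168473

G_0 = 11. HB_2(11) = 2^(2 + 1) + 2 + 1. Bump = 85. G_1 = 84.
G_1 = 84. HB_3(84) = 3^(3 + 1) + 3. Bump = 1028. G_2 = 1027.
G_2 = 1027. HB_4(1027) = 4^(4 + 1) + 3. Bump = 15628. G_3 = 15627.
G_3 = 15627. HB_5(15627) = 5^(5 + 1) + 2. Bump = 279938. G_4 = 279937.
G_4 = 279937. HB_6(279937) = 6^(6 + 1) + 1. Bump = 5764802. G_5 = 5764801.
G_5 = 5764801. HB_7(5764801) = 7^(7 + 1). Bump = 134217728. G_6 = 134217727.
G_6 = 134217727. HB_8(134217727) = 7·8^8 + 7·8^7 + 7·8^6 + 7·8^5 + 7·8^4 + 7·8^3 + 7·8^2 + 7·8 + 7. Bump = 2749609303. G_7 = 2749609302.
G_7 = 2749609302. HB_9(2749609302) = 7·9^9 + 7·9^7 + 7·9^6 + 7·9^5 + 7·9^4 + 7·9^3 + 7·9^2 + 7·9 + 6. Bump = 70077777776. G_8 = 70077777775.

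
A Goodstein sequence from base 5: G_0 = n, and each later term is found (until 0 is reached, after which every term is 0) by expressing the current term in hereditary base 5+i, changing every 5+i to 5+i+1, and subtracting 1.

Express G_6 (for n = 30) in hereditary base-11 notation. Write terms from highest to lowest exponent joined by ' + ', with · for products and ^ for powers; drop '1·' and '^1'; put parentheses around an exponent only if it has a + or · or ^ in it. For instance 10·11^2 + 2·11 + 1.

(0) 30|_5 = 5^2 + 5 ↦ 6^2 + 6|_6 = 42 ⇒ 41
(1) 41|_6 = 6^2 + 5 ↦ 7^2 + 5|_7 = 54 ⇒ 53
(2) 53|_7 = 7^2 + 4 ↦ 8^2 + 4|_8 = 68 ⇒ 67
(3) 67|_8 = 8^2 + 3 ↦ 9^2 + 3|_9 = 84 ⇒ 83
(4) 83|_9 = 9^2 + 2 ↦ 10^2 + 2|_10 = 102 ⇒ 101
(5) 101|_10 = 10^2 + 1 ↦ 11^2 + 1|_11 = 122 ⇒ 121

11^2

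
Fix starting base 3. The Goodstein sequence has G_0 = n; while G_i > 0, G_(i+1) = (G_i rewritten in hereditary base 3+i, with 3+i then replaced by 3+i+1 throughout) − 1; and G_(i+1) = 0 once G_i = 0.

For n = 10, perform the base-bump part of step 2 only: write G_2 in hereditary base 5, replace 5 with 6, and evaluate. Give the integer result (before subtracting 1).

28

base 3: 10 = 3^2 + 1; at 4: 4^2 + 1 = 17; next = 16
base 4: 16 = 4^2; at 5: 5^2 = 25; next = 24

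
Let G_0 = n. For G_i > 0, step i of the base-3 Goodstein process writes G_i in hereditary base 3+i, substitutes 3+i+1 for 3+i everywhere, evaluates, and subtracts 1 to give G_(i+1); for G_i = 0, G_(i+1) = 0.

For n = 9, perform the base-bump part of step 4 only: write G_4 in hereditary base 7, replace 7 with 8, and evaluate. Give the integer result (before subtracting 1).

24

[0] 9 ≡ 3^2 (base 3). Lift 4: 16. −1: 15.
[1] 15 ≡ 3·4 + 3 (base 4). Lift 5: 18. −1: 17.
[2] 17 ≡ 3·5 + 2 (base 5). Lift 6: 20. −1: 19.
[3] 19 ≡ 3·6 + 1 (base 6). Lift 7: 22. −1: 21.
[4] 21 ≡ 3·7 (base 7). Lift 8: 24. −1: 23.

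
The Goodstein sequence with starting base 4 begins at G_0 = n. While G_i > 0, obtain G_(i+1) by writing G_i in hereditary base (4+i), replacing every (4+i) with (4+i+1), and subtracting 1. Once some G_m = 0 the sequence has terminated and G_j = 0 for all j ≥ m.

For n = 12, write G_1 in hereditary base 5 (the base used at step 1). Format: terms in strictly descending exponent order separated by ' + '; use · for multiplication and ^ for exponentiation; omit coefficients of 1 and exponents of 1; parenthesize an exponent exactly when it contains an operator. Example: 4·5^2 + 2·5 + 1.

(0) 12|_4 = 3·4 ↦ 3·5|_5 = 15 ⇒ 14
(1) 14|_5 = 2·5 + 4 ↦ 2·6 + 4|_6 = 16 ⇒ 15

2·5 + 4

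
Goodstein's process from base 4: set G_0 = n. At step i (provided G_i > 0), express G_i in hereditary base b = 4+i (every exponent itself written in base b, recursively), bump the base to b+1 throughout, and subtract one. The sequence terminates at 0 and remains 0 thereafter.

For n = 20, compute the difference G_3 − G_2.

12

20 —HB4→ 4^2 + 4 —bump→ 5^2 + 5 = 30 —(−1)→ 29
29 —HB5→ 5^2 + 4 —bump→ 6^2 + 4 = 40 —(−1)→ 39
39 —HB6→ 6^2 + 3 —bump→ 7^2 + 3 = 52 —(−1)→ 51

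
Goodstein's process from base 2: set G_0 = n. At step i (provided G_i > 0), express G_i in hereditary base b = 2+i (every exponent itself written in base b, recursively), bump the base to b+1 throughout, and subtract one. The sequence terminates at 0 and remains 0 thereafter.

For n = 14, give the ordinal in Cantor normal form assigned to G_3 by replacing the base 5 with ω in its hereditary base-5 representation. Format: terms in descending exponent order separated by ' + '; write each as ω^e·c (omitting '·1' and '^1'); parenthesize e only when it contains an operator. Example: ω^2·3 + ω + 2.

ω^(ω + 1) + ω^ω

step 0: 14 = 2^(2 + 1) + 2^2 + 2; sub 3 for 2: 3^(3 + 1) + 3^3 + 3; = 111; G_1 = 111−1 = 110
step 1: 110 = 3^(3 + 1) + 3^3 + 2; sub 4 for 3: 4^(4 + 1) + 4^4 + 2; = 1282; G_2 = 1282−1 = 1281
step 2: 1281 = 4^(4 + 1) + 4^4 + 1; sub 5 for 4: 5^(5 + 1) + 5^5 + 1; = 18751; G_3 = 18751−1 = 18750
step 3: 18750 = 5^(5 + 1) + 5^5; sub 6 for 5: 6^(6 + 1) + 6^6; = 326592; G_4 = 326592−1 = 326591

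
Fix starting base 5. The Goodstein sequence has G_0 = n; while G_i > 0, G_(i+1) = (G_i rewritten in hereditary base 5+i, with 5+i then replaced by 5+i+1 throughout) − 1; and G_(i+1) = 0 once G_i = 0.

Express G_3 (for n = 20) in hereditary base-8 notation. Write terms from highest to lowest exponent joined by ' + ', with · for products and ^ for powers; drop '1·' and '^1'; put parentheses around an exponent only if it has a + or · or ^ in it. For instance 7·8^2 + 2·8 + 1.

G_0=20  [base 5] 4·5  →[5↦6]→  4·6 = 24  −1 ⇒ G_1=23
G_1=23  [base 6] 3·6 + 5  →[6↦7]→  3·7 + 5 = 26  −1 ⇒ G_2=25
G_2=25  [base 7] 3·7 + 4  →[7↦8]→  3·8 + 4 = 28  −1 ⇒ G_3=27

3·8 + 3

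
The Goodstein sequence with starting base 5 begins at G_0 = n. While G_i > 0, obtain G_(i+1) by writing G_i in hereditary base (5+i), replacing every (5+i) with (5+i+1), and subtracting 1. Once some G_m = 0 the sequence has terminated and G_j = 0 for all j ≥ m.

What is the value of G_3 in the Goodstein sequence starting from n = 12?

base 5: 12 = 2·5 + 2; at 6: 2·6 + 2 = 14; next = 13
base 6: 13 = 2·6 + 1; at 7: 2·7 + 1 = 15; next = 14
base 7: 14 = 2·7; at 8: 2·8 = 16; next = 15
base 8: 15 = 8 + 7; at 9: 9 + 7 = 16; next = 15

15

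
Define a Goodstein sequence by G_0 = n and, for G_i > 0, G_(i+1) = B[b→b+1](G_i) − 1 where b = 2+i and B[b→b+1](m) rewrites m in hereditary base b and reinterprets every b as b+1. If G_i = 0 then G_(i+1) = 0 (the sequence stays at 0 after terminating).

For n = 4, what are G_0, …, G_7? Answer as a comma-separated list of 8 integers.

G_0=4  [base 2] 2^2  →[2↦3]→  3^3 = 27  −1 ⇒ G_1=26
G_1=26  [base 3] 2·3^2 + 2·3 + 2  →[3↦4]→  2·4^2 + 2·4 + 2 = 42  −1 ⇒ G_2=41
G_2=41  [base 4] 2·4^2 + 2·4 + 1  →[4↦5]→  2·5^2 + 2·5 + 1 = 61  −1 ⇒ G_3=60
G_3=60  [base 5] 2·5^2 + 2·5  →[5↦6]→  2·6^2 + 2·6 = 84  −1 ⇒ G_4=83
G_4=83  [base 6] 2·6^2 + 6 + 5  →[6↦7]→  2·7^2 + 7 + 5 = 110  −1 ⇒ G_5=109
G_5=109  [base 7] 2·7^2 + 7 + 4  →[7↦8]→  2·8^2 + 8 + 4 = 140  −1 ⇒ G_6=139
G_6=139  [base 8] 2·8^2 + 8 + 3  →[8↦9]→  2·9^2 + 9 + 3 = 174  −1 ⇒ G_7=173

4, 26, 41, 60, 83, 109, 139, 173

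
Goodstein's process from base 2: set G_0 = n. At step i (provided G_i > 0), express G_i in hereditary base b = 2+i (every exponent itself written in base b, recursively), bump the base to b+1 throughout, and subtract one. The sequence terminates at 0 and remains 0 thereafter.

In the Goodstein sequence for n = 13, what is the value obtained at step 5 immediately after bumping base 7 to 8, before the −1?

134219480

step 0: 13 = 2^(2 + 1) + 2^2 + 1; sub 3 for 2: 3^(3 + 1) + 3^3 + 1; = 109; G_1 = 109−1 = 108
step 1: 108 = 3^(3 + 1) + 3^3; sub 4 for 3: 4^(4 + 1) + 4^4; = 1280; G_2 = 1280−1 = 1279
step 2: 1279 = 4^(4 + 1) + 3·4^3 + 3·4^2 + 3·4 + 3; sub 5 for 4: 5^(5 + 1) + 3·5^3 + 3·5^2 + 3·5 + 3; = 16093; G_3 = 16093−1 = 16092
step 3: 16092 = 5^(5 + 1) + 3·5^3 + 3·5^2 + 3·5 + 2; sub 6 for 5: 6^(6 + 1) + 3·6^3 + 3·6^2 + 3·6 + 2; = 280712; G_4 = 280712−1 = 280711
step 4: 280711 = 6^(6 + 1) + 3·6^3 + 3·6^2 + 3·6 + 1; sub 7 for 6: 7^(7 + 1) + 3·7^3 + 3·7^2 + 3·7 + 1; = 5765999; G_5 = 5765999−1 = 5765998
step 5: 5765998 = 7^(7 + 1) + 3·7^3 + 3·7^2 + 3·7; sub 8 for 7: 8^(8 + 1) + 3·8^3 + 3·8^2 + 3·8; = 134219480; G_6 = 134219480−1 = 134219479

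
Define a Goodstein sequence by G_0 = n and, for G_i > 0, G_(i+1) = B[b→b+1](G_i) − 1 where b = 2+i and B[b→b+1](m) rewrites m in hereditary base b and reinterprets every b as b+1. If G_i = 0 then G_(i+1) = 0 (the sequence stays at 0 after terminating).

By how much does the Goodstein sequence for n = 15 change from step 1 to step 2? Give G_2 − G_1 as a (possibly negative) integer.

1172

G_0=15  [base 2] 2^(2 + 1) + 2^2 + 2 + 1  →[2↦3]→  3^(3 + 1) + 3^3 + 3 + 1 = 112  −1 ⇒ G_1=111
G_1=111  [base 3] 3^(3 + 1) + 3^3 + 3  →[3↦4]→  4^(4 + 1) + 4^4 + 4 = 1284  −1 ⇒ G_2=1283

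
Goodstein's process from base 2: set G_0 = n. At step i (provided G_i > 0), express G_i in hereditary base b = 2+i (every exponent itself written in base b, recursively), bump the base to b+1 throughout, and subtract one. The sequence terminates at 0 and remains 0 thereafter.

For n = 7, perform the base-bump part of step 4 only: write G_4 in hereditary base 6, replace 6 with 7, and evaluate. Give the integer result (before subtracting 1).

823544

i=0: 7 = 2^2 + 2 + 1 (b=2); 2→3: 3^3 + 3 + 1 = 31; 31−1 = 30
i=1: 30 = 3^3 + 3 (b=3); 3→4: 4^4 + 4 = 260; 260−1 = 259
i=2: 259 = 4^4 + 3 (b=4); 4→5: 5^5 + 3 = 3128; 3128−1 = 3127
i=3: 3127 = 5^5 + 2 (b=5); 5→6: 6^6 + 2 = 46658; 46658−1 = 46657
i=4: 46657 = 6^6 + 1 (b=6); 6→7: 7^7 + 1 = 823544; 823544−1 = 823543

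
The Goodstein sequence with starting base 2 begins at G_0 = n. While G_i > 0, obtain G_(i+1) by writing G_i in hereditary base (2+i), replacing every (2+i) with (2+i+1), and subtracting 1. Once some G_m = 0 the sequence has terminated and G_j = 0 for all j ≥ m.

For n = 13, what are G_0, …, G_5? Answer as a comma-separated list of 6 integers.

13, 108, 1279, 16092, 280711, 5765998

G_0=13  [base 2] 2^(2 + 1) + 2^2 + 1  →[2↦3]→  3^(3 + 1) + 3^3 + 1 = 109  −1 ⇒ G_1=108
G_1=108  [base 3] 3^(3 + 1) + 3^3  →[3↦4]→  4^(4 + 1) + 4^4 = 1280  −1 ⇒ G_2=1279
G_2=1279  [base 4] 4^(4 + 1) + 3·4^3 + 3·4^2 + 3·4 + 3  →[4↦5]→  5^(5 + 1) + 3·5^3 + 3·5^2 + 3·5 + 3 = 16093  −1 ⇒ G_3=16092
G_3=16092  [base 5] 5^(5 + 1) + 3·5^3 + 3·5^2 + 3·5 + 2  →[5↦6]→  6^(6 + 1) + 3·6^3 + 3·6^2 + 3·6 + 2 = 280712  −1 ⇒ G_4=280711
G_4=280711  [base 6] 6^(6 + 1) + 3·6^3 + 3·6^2 + 3·6 + 1  →[6↦7]→  7^(7 + 1) + 3·7^3 + 3·7^2 + 3·7 + 1 = 5765999  −1 ⇒ G_5=5765998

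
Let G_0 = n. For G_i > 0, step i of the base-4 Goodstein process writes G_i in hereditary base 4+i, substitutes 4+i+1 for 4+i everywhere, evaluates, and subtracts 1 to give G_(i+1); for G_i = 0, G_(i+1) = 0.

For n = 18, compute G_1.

26

step 0: 18 = 4^2 + 2; sub 5 for 4: 5^2 + 2; = 27; G_1 = 27−1 = 26
step 1: 26 = 5^2 + 1; sub 6 for 5: 6^2 + 1; = 37; G_2 = 37−1 = 36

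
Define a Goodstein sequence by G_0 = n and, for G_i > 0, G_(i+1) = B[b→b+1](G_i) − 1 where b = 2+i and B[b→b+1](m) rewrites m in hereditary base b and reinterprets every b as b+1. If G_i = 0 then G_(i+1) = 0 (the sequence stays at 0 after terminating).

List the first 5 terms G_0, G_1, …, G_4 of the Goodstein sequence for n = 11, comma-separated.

i=0: 11 = 2^(2 + 1) + 2 + 1 (b=2); 2→3: 3^(3 + 1) + 3 + 1 = 85; 85−1 = 84
i=1: 84 = 3^(3 + 1) + 3 (b=3); 3→4: 4^(4 + 1) + 4 = 1028; 1028−1 = 1027
i=2: 1027 = 4^(4 + 1) + 3 (b=4); 4→5: 5^(5 + 1) + 3 = 15628; 15628−1 = 15627
i=3: 15627 = 5^(5 + 1) + 2 (b=5); 5→6: 6^(6 + 1) + 2 = 279938; 279938−1 = 279937

11, 84, 1027, 15627, 279937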